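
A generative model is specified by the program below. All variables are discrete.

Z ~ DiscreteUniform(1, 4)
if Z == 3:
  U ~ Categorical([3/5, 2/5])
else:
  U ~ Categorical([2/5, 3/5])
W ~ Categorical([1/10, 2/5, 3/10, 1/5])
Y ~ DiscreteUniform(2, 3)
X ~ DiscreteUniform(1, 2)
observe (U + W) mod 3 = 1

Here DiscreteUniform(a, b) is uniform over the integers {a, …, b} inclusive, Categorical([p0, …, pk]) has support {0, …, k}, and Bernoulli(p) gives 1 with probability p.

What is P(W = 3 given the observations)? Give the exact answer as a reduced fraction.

Enumerate traces; 48 have nonzero weight after conditioning:
  (Z=1, U=0, W=1, Y=2, X=1) weight 1/100
  (Z=1, U=0, W=1, Y=2, X=2) weight 1/100
  (Z=1, U=0, W=1, Y=3, X=1) weight 1/100
  (Z=1, U=0, W=1, Y=3, X=2) weight 1/100
  (Z=1, U=1, W=0, Y=2, X=1) weight 3/800
  (Z=1, U=1, W=0, Y=2, X=2) weight 3/800
  (Z=1, U=1, W=0, Y=3, X=1) weight 3/800
  (Z=1, U=1, W=0, Y=3, X=2) weight 3/800
  (Z=1, U=1, W=3, Y=2, X=1) weight 3/400
  … 39 more
Group by W:
  weight(W=0) = 11/200
  weight(W=1) = 9/50
  weight(W=3) = 11/100
Total weight = 11/200 + 9/50 + 11/100 = 69/200
P(W=0 | obs) = 11/200 / 69/200 = 11/69
P(W=1 | obs) = 9/50 / 69/200 = 12/23
P(W=3 | obs) = 11/100 / 69/200 = 22/69

P(W = 3 | obs) = 22/69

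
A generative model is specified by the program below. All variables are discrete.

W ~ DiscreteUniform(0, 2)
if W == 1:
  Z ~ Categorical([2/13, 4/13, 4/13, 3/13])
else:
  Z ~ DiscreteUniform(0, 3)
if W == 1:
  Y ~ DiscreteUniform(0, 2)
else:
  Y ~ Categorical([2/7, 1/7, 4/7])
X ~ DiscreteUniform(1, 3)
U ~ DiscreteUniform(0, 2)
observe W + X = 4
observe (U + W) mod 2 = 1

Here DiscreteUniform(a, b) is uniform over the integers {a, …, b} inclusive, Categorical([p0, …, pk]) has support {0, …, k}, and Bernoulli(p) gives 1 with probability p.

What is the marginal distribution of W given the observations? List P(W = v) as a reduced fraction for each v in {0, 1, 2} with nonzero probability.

P(W=1) = 2/3, P(W=2) = 1/3

Enumerate traces; 36 have nonzero weight after conditioning:
  (W=1, Z=0, Y=0, X=3, U=0) weight 2/1053
  (W=1, Z=0, Y=0, X=3, U=2) weight 2/1053
  (W=1, Z=0, Y=1, X=3, U=0) weight 2/1053
  (W=1, Z=0, Y=1, X=3, U=2) weight 2/1053
  (W=1, Z=0, Y=2, X=3, U=0) weight 2/1053
  (W=1, Z=0, Y=2, X=3, U=2) weight 2/1053
  (W=1, Z=1, Y=0, X=3, U=0) weight 4/1053
  (W=1, Z=1, Y=0, X=3, U=2) weight 4/1053
  (W=2, Z=0, Y=0, X=2, U=1) weight 1/378
  … 27 more
Group by W:
  weight(W=1) = 2/27
  weight(W=2) = 1/27
Total weight = 2/27 + 1/27 = 1/9
P(W=1 | obs) = 2/27 / 1/9 = 2/3
P(W=2 | obs) = 1/27 / 1/9 = 1/3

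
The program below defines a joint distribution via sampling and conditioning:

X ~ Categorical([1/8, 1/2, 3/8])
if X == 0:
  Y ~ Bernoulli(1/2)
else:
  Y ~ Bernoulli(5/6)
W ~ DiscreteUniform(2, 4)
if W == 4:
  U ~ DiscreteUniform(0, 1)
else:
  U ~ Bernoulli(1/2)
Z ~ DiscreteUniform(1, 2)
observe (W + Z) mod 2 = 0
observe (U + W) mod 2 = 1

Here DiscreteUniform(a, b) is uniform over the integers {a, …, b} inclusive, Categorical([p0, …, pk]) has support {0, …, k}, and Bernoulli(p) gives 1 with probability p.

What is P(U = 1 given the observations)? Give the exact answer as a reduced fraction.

Enumerate traces; 18 have nonzero weight after conditioning:
  (X=0, Y=0, W=2, U=1, Z=2) weight 1/192
  (X=0, Y=0, W=3, U=0, Z=1) weight 1/192
  (X=0, Y=0, W=4, U=1, Z=2) weight 1/192
  (X=0, Y=1, W=2, U=1, Z=2) weight 1/192
  (X=0, Y=1, W=3, U=0, Z=1) weight 1/192
  (X=0, Y=1, W=4, U=1, Z=2) weight 1/192
  (X=1, Y=0, W=2, U=1, Z=2) weight 1/144
  (X=1, Y=0, W=3, U=0, Z=1) weight 1/144
  … 10 more
Group by U:
  weight(U=0) = 1/12
  weight(U=1) = 1/6
Total weight = 1/12 + 1/6 = 1/4
P(U=0 | obs) = 1/12 / 1/4 = 1/3
P(U=1 | obs) = 1/6 / 1/4 = 2/3

P(U = 1 | obs) = 2/3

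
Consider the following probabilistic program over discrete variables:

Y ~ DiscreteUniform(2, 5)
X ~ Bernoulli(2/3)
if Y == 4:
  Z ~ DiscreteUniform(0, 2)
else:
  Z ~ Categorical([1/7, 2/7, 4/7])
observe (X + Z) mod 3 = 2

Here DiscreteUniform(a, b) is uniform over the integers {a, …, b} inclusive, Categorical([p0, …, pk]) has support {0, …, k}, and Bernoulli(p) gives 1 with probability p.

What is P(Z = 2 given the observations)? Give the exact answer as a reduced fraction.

P(Z = 2 | obs) = 43/93

Enumerate traces; 8 have nonzero weight after conditioning:
  (Y=2, X=0, Z=2) weight 1/21
  (Y=2, X=1, Z=1) weight 1/21
  (Y=3, X=0, Z=2) weight 1/21
  (Y=3, X=1, Z=1) weight 1/21
  (Y=4, X=0, Z=2) weight 1/36
  (Y=4, X=1, Z=1) weight 1/18
  (Y=5, X=0, Z=2) weight 1/21
  (Y=5, X=1, Z=1) weight 1/21
Group by Z:
  weight(Z=1) = 25/126
  weight(Z=2) = 43/252
Total weight = 25/126 + 43/252 = 31/84
P(Z=1 | obs) = 25/126 / 31/84 = 50/93
P(Z=2 | obs) = 43/252 / 31/84 = 43/93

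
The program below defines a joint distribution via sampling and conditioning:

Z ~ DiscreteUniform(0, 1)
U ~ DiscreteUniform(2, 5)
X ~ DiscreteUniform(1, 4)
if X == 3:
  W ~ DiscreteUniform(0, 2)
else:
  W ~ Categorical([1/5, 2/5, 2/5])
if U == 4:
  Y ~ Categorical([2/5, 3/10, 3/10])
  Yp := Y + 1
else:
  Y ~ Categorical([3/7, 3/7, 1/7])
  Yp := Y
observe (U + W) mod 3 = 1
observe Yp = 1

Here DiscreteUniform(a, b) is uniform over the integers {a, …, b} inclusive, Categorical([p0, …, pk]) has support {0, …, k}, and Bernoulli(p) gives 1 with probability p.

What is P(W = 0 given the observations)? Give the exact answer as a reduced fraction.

Enumerate traces; 32 have nonzero weight after conditioning:
  (Z=0, U=2, X=1, W=2, Y=1) weight 3/560
  (Z=0, U=2, X=2, W=2, Y=1) weight 3/560
  (Z=0, U=2, X=3, W=2, Y=1) weight 1/224
  (Z=0, U=2, X=4, W=2, Y=1) weight 3/560
  (Z=0, U=3, X=1, W=1, Y=1) weight 3/560
  (Z=0, U=3, X=2, W=1, Y=1) weight 3/560
  (Z=0, U=3, X=3, W=1, Y=1) weight 1/224
  (Z=0, U=3, X=4, W=1, Y=1) weight 3/560
  (Z=0, U=4, X=1, W=0, Y=0) weight 1/400
  … 23 more
Group by W:
  weight(W=0) = 7/300
  weight(W=1) = 23/560
  weight(W=2) = 23/280
Total weight = 7/300 + 23/560 + 23/280 = 1231/8400
P(W=0 | obs) = 7/300 / 1231/8400 = 196/1231
P(W=1 | obs) = 23/560 / 1231/8400 = 345/1231
P(W=2 | obs) = 23/280 / 1231/8400 = 690/1231

P(W = 0 | obs) = 196/1231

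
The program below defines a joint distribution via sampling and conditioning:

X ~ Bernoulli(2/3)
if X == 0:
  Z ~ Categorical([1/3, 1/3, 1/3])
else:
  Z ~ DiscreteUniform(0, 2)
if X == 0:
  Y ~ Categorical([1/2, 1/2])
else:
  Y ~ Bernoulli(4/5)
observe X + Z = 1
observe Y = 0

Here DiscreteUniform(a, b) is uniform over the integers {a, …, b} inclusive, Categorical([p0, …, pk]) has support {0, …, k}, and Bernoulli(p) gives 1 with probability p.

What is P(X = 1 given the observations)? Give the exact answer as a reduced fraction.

P(X = 1 | obs) = 4/9

Enumerate traces; 2 have nonzero weight after conditioning:
  (X=0, Z=1, Y=0) weight 1/18
  (X=1, Z=0, Y=0) weight 2/45
Group by X:
  weight(X=0) = 1/18
  weight(X=1) = 2/45
Total weight = 1/18 + 2/45 = 1/10
P(X=0 | obs) = 1/18 / 1/10 = 5/9
P(X=1 | obs) = 2/45 / 1/10 = 4/9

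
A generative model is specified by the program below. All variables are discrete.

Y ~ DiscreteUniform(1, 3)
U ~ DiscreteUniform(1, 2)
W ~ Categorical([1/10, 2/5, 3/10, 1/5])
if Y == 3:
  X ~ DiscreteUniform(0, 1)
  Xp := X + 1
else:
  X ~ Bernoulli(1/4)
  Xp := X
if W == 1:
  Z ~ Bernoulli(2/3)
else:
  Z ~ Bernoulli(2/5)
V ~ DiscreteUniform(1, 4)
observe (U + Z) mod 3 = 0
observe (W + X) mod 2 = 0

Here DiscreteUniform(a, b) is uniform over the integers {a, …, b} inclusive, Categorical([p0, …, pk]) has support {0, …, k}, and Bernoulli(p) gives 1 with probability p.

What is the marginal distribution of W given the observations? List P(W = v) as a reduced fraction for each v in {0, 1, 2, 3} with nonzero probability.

P(W=0) = 3/25, P(W=1) = 2/5, P(W=2) = 9/25, P(W=3) = 3/25

Enumerate traces; 48 have nonzero weight after conditioning:
  (Y=1, U=2, W=0, X=0, Z=1, V=1) weight 1/800
  (Y=1, U=2, W=0, X=0, Z=1, V=2) weight 1/800
  (Y=1, U=2, W=0, X=0, Z=1, V=3) weight 1/800
  (Y=1, U=2, W=0, X=0, Z=1, V=4) weight 1/800
  (Y=1, U=2, W=1, X=1, Z=1, V=1) weight 1/360
  (Y=1, U=2, W=1, X=1, Z=1, V=2) weight 1/360
  (Y=1, U=2, W=1, X=1, Z=1, V=3) weight 1/360
  (Y=1, U=2, W=1, X=1, Z=1, V=4) weight 1/360
  (Y=1, U=2, W=2, X=0, Z=1, V=1) weight 3/800
  (Y=1, U=2, W=3, X=1, Z=1, V=1) weight 1/1200
  … 38 more
Group by W:
  weight(W=0) = 1/75
  weight(W=1) = 2/45
  weight(W=2) = 1/25
  weight(W=3) = 1/75
Total weight = 1/75 + 2/45 + 1/25 + 1/75 = 1/9
P(W=0 | obs) = 1/75 / 1/9 = 3/25
P(W=1 | obs) = 2/45 / 1/9 = 2/5
P(W=2 | obs) = 1/25 / 1/9 = 9/25
P(W=3 | obs) = 1/75 / 1/9 = 3/25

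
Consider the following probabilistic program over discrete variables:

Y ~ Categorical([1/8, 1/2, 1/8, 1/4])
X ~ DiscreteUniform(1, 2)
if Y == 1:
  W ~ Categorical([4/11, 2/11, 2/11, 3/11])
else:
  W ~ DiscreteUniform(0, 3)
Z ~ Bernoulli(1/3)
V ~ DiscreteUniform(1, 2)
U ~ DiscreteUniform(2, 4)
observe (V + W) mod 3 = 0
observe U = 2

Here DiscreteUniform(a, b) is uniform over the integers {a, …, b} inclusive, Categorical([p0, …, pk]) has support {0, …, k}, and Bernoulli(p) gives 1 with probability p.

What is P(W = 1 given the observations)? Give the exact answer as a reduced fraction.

Enumerate traces; 32 have nonzero weight after conditioning:
  (Y=0, X=1, W=1, Z=0, V=2, U=2) weight 1/576
  (Y=0, X=1, W=1, Z=1, V=2, U=2) weight 1/1152
  (Y=0, X=1, W=2, Z=0, V=1, U=2) weight 1/576
  (Y=0, X=1, W=2, Z=1, V=1, U=2) weight 1/1152
  (Y=0, X=2, W=1, Z=0, V=2, U=2) weight 1/576
  (Y=0, X=2, W=1, Z=1, V=2, U=2) weight 1/1152
  (Y=0, X=2, W=2, Z=0, V=1, U=2) weight 1/576
  (Y=0, X=2, W=2, Z=1, V=1, U=2) weight 1/1152
  … 24 more
Group by W:
  weight(W=1) = 19/528
  weight(W=2) = 19/528
Total weight = 19/528 + 19/528 = 19/264
P(W=1 | obs) = 19/528 / 19/264 = 1/2
P(W=2 | obs) = 19/528 / 19/264 = 1/2

P(W = 1 | obs) = 1/2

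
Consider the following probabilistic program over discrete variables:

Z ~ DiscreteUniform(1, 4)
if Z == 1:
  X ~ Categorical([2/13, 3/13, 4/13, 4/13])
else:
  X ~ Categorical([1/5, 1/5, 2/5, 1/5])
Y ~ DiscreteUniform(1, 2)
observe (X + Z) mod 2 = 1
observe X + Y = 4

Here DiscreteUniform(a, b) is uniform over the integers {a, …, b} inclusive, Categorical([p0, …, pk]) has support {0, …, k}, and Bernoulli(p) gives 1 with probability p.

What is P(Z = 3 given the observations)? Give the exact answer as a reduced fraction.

P(Z = 3 | obs) = 13/36

Enumerate traces; 4 have nonzero weight after conditioning:
  (Z=1, X=2, Y=2) weight 1/26
  (Z=2, X=3, Y=1) weight 1/40
  (Z=3, X=2, Y=2) weight 1/20
  (Z=4, X=3, Y=1) weight 1/40
Group by Z:
  weight(Z=1) = 1/26
  weight(Z=2) = 1/40
  weight(Z=3) = 1/20
  weight(Z=4) = 1/40
Total weight = 1/26 + 1/40 + 1/20 + 1/40 = 9/65
P(Z=1 | obs) = 1/26 / 9/65 = 5/18
P(Z=2 | obs) = 1/40 / 9/65 = 13/72
P(Z=3 | obs) = 1/20 / 9/65 = 13/36
P(Z=4 | obs) = 1/40 / 9/65 = 13/72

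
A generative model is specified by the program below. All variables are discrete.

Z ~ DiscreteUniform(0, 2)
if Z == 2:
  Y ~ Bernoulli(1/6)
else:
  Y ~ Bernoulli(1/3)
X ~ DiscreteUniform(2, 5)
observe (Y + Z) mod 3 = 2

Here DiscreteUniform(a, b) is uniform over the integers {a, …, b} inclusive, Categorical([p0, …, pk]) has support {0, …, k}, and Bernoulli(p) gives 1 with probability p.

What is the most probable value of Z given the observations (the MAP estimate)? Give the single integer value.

argmax_v P(Z = v | obs) = 2

Enumerate traces; 8 have nonzero weight after conditioning:
  (Z=1, Y=1, X=2) weight 1/36
  (Z=1, Y=1, X=3) weight 1/36
  (Z=1, Y=1, X=4) weight 1/36
  (Z=1, Y=1, X=5) weight 1/36
  (Z=2, Y=0, X=2) weight 5/72
  (Z=2, Y=0, X=3) weight 5/72
  (Z=2, Y=0, X=4) weight 5/72
  (Z=2, Y=0, X=5) weight 5/72
Group by Z:
  weight(Z=1) = 1/9
  weight(Z=2) = 5/18
Total weight = 1/9 + 5/18 = 7/18
P(Z=1 | obs) = 1/9 / 7/18 = 2/7
P(Z=2 | obs) = 5/18 / 7/18 = 5/7
argmax = 2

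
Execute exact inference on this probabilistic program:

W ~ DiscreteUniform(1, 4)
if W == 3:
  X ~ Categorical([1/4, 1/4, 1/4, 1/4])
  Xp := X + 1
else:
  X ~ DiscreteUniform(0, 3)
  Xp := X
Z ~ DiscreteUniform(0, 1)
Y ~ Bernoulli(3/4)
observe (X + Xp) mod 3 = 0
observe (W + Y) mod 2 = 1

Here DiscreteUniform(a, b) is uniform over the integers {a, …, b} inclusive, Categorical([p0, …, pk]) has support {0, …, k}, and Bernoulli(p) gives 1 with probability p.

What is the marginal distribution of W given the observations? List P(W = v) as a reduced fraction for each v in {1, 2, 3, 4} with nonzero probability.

P(W=1) = 2/15, P(W=2) = 2/5, P(W=3) = 1/15, P(W=4) = 2/5

Enumerate traces; 14 have nonzero weight after conditioning:
  (W=1, X=0, Z=0, Y=0) weight 1/128
  (W=1, X=0, Z=1, Y=0) weight 1/128
  (W=1, X=3, Z=0, Y=0) weight 1/128
  (W=1, X=3, Z=1, Y=0) weight 1/128
  (W=2, X=0, Z=0, Y=1) weight 3/128
  (W=2, X=0, Z=1, Y=1) weight 3/128
  (W=2, X=3, Z=0, Y=1) weight 3/128
  (W=2, X=3, Z=1, Y=1) weight 3/128
  (W=3, X=1, Z=0, Y=0) weight 1/128
  (W=4, X=0, Z=0, Y=1) weight 3/128
  … 4 more
Group by W:
  weight(W=1) = 1/32
  weight(W=2) = 3/32
  weight(W=3) = 1/64
  weight(W=4) = 3/32
Total weight = 1/32 + 3/32 + 1/64 + 3/32 = 15/64
P(W=1 | obs) = 1/32 / 15/64 = 2/15
P(W=2 | obs) = 3/32 / 15/64 = 2/5
P(W=3 | obs) = 1/64 / 15/64 = 1/15
P(W=4 | obs) = 3/32 / 15/64 = 2/5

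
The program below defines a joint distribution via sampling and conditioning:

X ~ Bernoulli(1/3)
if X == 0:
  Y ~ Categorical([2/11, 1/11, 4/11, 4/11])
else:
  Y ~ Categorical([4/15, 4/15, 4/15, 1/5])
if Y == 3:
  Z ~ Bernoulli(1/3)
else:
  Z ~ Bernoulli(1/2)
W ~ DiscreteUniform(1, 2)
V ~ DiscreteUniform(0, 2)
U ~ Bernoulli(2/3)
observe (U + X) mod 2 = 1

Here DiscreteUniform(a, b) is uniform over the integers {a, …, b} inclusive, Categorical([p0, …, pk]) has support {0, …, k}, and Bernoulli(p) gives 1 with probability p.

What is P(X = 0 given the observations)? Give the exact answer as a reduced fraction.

Enumerate traces; 96 have nonzero weight after conditioning:
  (X=0, Y=0, Z=0, W=1, V=0, U=1) weight 2/297
  (X=0, Y=0, Z=0, W=1, V=1, U=1) weight 2/297
  (X=0, Y=0, Z=0, W=1, V=2, U=1) weight 2/297
  (X=0, Y=0, Z=0, W=2, V=0, U=1) weight 2/297
  (X=0, Y=0, Z=0, W=2, V=1, U=1) weight 2/297
  (X=0, Y=0, Z=0, W=2, V=2, U=1) weight 2/297
  (X=0, Y=0, Z=1, W=1, V=0, U=1) weight 2/297
  (X=0, Y=0, Z=1, W=1, V=1, U=1) weight 2/297
  (X=1, Y=0, Z=0, W=1, V=0, U=0) weight 1/405
  … 87 more
Group by X:
  weight(X=0) = 4/9
  weight(X=1) = 1/9
Total weight = 4/9 + 1/9 = 5/9
P(X=0 | obs) = 4/9 / 5/9 = 4/5
P(X=1 | obs) = 1/9 / 5/9 = 1/5

P(X = 0 | obs) = 4/5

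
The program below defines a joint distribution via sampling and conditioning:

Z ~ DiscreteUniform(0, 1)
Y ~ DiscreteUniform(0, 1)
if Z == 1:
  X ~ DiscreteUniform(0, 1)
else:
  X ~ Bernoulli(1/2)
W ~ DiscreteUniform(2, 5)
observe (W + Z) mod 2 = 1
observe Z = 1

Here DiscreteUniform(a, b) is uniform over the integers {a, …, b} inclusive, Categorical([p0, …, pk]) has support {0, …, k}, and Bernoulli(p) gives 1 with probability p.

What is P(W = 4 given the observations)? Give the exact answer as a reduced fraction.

P(W = 4 | obs) = 1/2

Enumerate traces; 8 have nonzero weight after conditioning:
  (Z=1, Y=0, X=0, W=2) weight 1/32
  (Z=1, Y=0, X=0, W=4) weight 1/32
  (Z=1, Y=0, X=1, W=2) weight 1/32
  (Z=1, Y=0, X=1, W=4) weight 1/32
  (Z=1, Y=1, X=0, W=2) weight 1/32
  (Z=1, Y=1, X=0, W=4) weight 1/32
  (Z=1, Y=1, X=1, W=2) weight 1/32
  (Z=1, Y=1, X=1, W=4) weight 1/32
Group by W:
  weight(W=2) = 1/8
  weight(W=4) = 1/8
Total weight = 1/8 + 1/8 = 1/4
P(W=2 | obs) = 1/8 / 1/4 = 1/2
P(W=4 | obs) = 1/8 / 1/4 = 1/2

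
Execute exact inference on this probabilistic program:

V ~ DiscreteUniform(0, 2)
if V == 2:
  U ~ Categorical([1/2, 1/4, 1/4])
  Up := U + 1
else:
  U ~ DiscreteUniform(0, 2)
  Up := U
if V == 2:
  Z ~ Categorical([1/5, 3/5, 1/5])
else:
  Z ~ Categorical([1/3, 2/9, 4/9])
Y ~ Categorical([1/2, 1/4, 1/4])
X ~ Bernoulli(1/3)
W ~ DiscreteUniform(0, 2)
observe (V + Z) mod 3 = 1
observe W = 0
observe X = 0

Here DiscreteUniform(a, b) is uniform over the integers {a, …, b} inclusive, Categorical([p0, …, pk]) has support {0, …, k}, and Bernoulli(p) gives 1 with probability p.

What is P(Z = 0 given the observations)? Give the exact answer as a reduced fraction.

P(Z = 0 | obs) = 15/34

Enumerate traces; 27 have nonzero weight after conditioning:
  (V=0, U=0, Z=1, Y=0, X=0, W=0) weight 2/729
  (V=0, U=0, Z=1, Y=1, X=0, W=0) weight 1/729
  (V=0, U=0, Z=1, Y=2, X=0, W=0) weight 1/729
  (V=0, U=1, Z=1, Y=0, X=0, W=0) weight 2/729
  (V=0, U=1, Z=1, Y=1, X=0, W=0) weight 1/729
  (V=0, U=1, Z=1, Y=2, X=0, W=0) weight 1/729
  (V=0, U=2, Z=1, Y=0, X=0, W=0) weight 2/729
  (V=0, U=2, Z=1, Y=1, X=0, W=0) weight 1/729
  (V=1, U=0, Z=0, Y=0, X=0, W=0) weight 1/243
  (V=2, U=0, Z=2, Y=0, X=0, W=0) weight 1/270
  … 17 more
Group by Z:
  weight(Z=0) = 2/81
  weight(Z=1) = 4/243
  weight(Z=2) = 2/135
Total weight = 2/81 + 4/243 + 2/135 = 68/1215
P(Z=0 | obs) = 2/81 / 68/1215 = 15/34
P(Z=1 | obs) = 4/243 / 68/1215 = 5/17
P(Z=2 | obs) = 2/135 / 68/1215 = 9/34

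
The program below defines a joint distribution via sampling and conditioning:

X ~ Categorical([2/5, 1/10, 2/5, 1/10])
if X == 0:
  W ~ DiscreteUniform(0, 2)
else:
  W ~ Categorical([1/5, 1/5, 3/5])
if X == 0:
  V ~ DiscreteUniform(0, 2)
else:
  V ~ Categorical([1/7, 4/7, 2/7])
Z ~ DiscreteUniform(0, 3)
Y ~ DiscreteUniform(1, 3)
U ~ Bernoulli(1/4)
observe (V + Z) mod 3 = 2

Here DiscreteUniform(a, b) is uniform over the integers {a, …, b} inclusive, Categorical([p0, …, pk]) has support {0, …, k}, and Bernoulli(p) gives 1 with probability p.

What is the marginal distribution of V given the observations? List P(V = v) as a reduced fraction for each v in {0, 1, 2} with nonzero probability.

Enumerate traces; 288 have nonzero weight after conditioning:
  (X=0, W=0, V=0, Z=2, Y=1, U=0) weight 1/360
  (X=0, W=0, V=0, Z=2, Y=1, U=1) weight 1/1080
  (X=0, W=0, V=0, Z=2, Y=2, U=0) weight 1/360
  (X=0, W=0, V=0, Z=2, Y=2, U=1) weight 1/1080
  (X=0, W=0, V=0, Z=2, Y=3, U=0) weight 1/360
  (X=0, W=0, V=0, Z=2, Y=3, U=1) weight 1/1080
  (X=0, W=0, V=1, Z=1, Y=1, U=0) weight 1/360
  (X=0, W=0, V=1, Z=1, Y=1, U=1) weight 1/1080
  (X=0, W=0, V=2, Z=0, Y=1, U=0) weight 1/360
  … 279 more
Group by V:
  weight(V=0) = 23/420
  weight(V=1) = 5/42
  weight(V=2) = 16/105
Total weight = 23/420 + 5/42 + 16/105 = 137/420
P(V=0 | obs) = 23/420 / 137/420 = 23/137
P(V=1 | obs) = 5/42 / 137/420 = 50/137
P(V=2 | obs) = 16/105 / 137/420 = 64/137

P(V=0) = 23/137, P(V=1) = 50/137, P(V=2) = 64/137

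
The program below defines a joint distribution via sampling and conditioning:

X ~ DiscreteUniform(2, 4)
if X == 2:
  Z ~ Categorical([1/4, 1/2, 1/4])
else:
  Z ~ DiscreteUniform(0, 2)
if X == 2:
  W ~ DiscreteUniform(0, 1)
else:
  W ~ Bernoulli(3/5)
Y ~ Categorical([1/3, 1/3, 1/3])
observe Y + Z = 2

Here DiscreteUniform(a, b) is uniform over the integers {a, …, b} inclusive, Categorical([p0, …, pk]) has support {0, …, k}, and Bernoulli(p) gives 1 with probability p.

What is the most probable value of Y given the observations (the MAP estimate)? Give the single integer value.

Enumerate traces; 18 have nonzero weight after conditioning:
  (X=2, Z=0, W=0, Y=2) weight 1/72
  (X=2, Z=0, W=1, Y=2) weight 1/72
  (X=2, Z=1, W=0, Y=1) weight 1/36
  (X=2, Z=1, W=1, Y=1) weight 1/36
  (X=2, Z=2, W=0, Y=0) weight 1/72
  (X=2, Z=2, W=1, Y=0) weight 1/72
  (X=3, Z=0, W=0, Y=2) weight 2/135
  (X=3, Z=0, W=1, Y=2) weight 1/45
  … 10 more
Group by Y:
  weight(Y=0) = 11/108
  weight(Y=1) = 7/54
  weight(Y=2) = 11/108
Total weight = 11/108 + 7/54 + 11/108 = 1/3
P(Y=0 | obs) = 11/108 / 1/3 = 11/36
P(Y=1 | obs) = 7/54 / 1/3 = 7/18
P(Y=2 | obs) = 11/108 / 1/3 = 11/36
argmax = 1

argmax_v P(Y = v | obs) = 1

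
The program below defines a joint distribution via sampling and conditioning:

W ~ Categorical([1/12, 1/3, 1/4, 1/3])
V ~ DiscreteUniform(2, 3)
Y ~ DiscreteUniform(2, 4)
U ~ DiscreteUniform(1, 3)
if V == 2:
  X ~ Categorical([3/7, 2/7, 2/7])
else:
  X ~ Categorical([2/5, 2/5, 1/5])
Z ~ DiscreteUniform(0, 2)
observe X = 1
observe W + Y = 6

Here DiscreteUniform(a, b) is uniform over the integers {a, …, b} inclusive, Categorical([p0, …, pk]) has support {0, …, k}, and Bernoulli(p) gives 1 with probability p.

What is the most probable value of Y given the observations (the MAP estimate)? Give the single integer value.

argmax_v P(Y = v | obs) = 3

Enumerate traces; 36 have nonzero weight after conditioning:
  (W=2, V=2, Y=4, U=1, X=1, Z=0) weight 1/756
  (W=2, V=2, Y=4, U=1, X=1, Z=1) weight 1/756
  (W=2, V=2, Y=4, U=1, X=1, Z=2) weight 1/756
  (W=2, V=2, Y=4, U=2, X=1, Z=0) weight 1/756
  (W=2, V=2, Y=4, U=2, X=1, Z=1) weight 1/756
  (W=2, V=2, Y=4, U=2, X=1, Z=2) weight 1/756
  (W=2, V=2, Y=4, U=3, X=1, Z=0) weight 1/756
  (W=2, V=2, Y=4, U=3, X=1, Z=1) weight 1/756
  (W=3, V=2, Y=3, U=1, X=1, Z=0) weight 1/567
  … 27 more
Group by Y:
  weight(Y=3) = 4/105
  weight(Y=4) = 1/35
Total weight = 4/105 + 1/35 = 1/15
P(Y=3 | obs) = 4/105 / 1/15 = 4/7
P(Y=4 | obs) = 1/35 / 1/15 = 3/7
argmax = 3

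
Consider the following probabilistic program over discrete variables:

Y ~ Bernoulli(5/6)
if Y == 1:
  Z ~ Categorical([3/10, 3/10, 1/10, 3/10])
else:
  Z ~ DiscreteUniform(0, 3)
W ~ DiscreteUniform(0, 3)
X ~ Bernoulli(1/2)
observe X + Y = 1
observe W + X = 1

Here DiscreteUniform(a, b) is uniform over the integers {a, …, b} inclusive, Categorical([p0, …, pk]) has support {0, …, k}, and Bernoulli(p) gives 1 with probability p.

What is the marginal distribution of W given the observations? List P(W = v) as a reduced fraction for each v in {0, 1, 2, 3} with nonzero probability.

Enumerate traces; 8 have nonzero weight after conditioning:
  (Y=0, Z=0, W=0, X=1) weight 1/192
  (Y=0, Z=1, W=0, X=1) weight 1/192
  (Y=0, Z=2, W=0, X=1) weight 1/192
  (Y=0, Z=3, W=0, X=1) weight 1/192
  (Y=1, Z=0, W=1, X=0) weight 1/32
  (Y=1, Z=1, W=1, X=0) weight 1/32
  (Y=1, Z=2, W=1, X=0) weight 1/96
  (Y=1, Z=3, W=1, X=0) weight 1/32
Group by W:
  weight(W=0) = 1/48
  weight(W=1) = 5/48
Total weight = 1/48 + 5/48 = 1/8
P(W=0 | obs) = 1/48 / 1/8 = 1/6
P(W=1 | obs) = 5/48 / 1/8 = 5/6

P(W=0) = 1/6, P(W=1) = 5/6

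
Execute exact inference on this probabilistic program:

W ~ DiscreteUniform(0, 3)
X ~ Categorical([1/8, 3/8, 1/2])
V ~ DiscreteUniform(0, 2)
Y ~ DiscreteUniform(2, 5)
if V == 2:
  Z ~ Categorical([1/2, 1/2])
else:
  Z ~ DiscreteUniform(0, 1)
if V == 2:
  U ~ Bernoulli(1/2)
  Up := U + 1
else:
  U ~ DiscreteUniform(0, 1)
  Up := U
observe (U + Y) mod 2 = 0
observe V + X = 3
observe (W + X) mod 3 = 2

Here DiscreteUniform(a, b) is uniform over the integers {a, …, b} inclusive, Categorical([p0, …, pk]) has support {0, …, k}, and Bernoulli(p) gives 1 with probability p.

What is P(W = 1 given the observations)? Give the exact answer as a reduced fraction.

P(W = 1 | obs) = 3/11

Enumerate traces; 24 have nonzero weight after conditioning:
  (W=0, X=2, V=1, Y=2, Z=0, U=0) weight 1/384
  (W=0, X=2, V=1, Y=2, Z=1, U=0) weight 1/384
  (W=0, X=2, V=1, Y=3, Z=0, U=1) weight 1/384
  (W=0, X=2, V=1, Y=3, Z=1, U=1) weight 1/384
  (W=0, X=2, V=1, Y=4, Z=0, U=0) weight 1/384
  (W=0, X=2, V=1, Y=4, Z=1, U=0) weight 1/384
  (W=0, X=2, V=1, Y=5, Z=0, U=1) weight 1/384
  (W=0, X=2, V=1, Y=5, Z=1, U=1) weight 1/384
  (W=1, X=1, V=2, Y=2, Z=0, U=0) weight 1/512
  (W=3, X=2, V=1, Y=2, Z=0, U=0) weight 1/384
  … 14 more
Group by W:
  weight(W=0) = 1/48
  weight(W=1) = 1/64
  weight(W=3) = 1/48
Total weight = 1/48 + 1/64 + 1/48 = 11/192
P(W=0 | obs) = 1/48 / 11/192 = 4/11
P(W=1 | obs) = 1/64 / 11/192 = 3/11
P(W=3 | obs) = 1/48 / 11/192 = 4/11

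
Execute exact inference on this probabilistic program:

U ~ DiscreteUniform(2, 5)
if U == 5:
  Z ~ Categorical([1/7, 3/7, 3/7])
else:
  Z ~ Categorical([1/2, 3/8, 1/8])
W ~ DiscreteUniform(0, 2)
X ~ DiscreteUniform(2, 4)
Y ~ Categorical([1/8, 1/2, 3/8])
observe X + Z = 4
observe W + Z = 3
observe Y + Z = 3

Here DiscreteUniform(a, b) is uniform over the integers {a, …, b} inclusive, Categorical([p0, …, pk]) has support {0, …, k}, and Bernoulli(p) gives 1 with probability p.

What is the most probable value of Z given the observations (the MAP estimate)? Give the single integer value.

argmax_v P(Z = v | obs) = 1

Enumerate traces; 8 have nonzero weight after conditioning:
  (U=2, Z=1, W=2, X=3, Y=2) weight 1/256
  (U=2, Z=2, W=1, X=2, Y=1) weight 1/576
  (U=3, Z=1, W=2, X=3, Y=2) weight 1/256
  (U=3, Z=2, W=1, X=2, Y=1) weight 1/576
  (U=4, Z=1, W=2, X=3, Y=2) weight 1/256
  (U=4, Z=2, W=1, X=2, Y=1) weight 1/576
  (U=5, Z=1, W=2, X=3, Y=2) weight 1/224
  (U=5, Z=2, W=1, X=2, Y=1) weight 1/168
Group by Z:
  weight(Z=1) = 29/1792
  weight(Z=2) = 5/448
Total weight = 29/1792 + 5/448 = 7/256
P(Z=1 | obs) = 29/1792 / 7/256 = 29/49
P(Z=2 | obs) = 5/448 / 7/256 = 20/49
argmax = 1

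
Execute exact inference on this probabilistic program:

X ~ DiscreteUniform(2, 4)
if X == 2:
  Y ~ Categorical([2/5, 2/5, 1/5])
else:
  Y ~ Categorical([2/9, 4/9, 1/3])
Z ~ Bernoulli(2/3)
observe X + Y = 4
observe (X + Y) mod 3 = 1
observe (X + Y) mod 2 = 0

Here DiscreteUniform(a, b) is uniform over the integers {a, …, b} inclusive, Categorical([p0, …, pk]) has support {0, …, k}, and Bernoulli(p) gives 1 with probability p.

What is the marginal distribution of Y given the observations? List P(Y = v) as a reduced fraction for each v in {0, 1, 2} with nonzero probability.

P(Y=0) = 10/39, P(Y=1) = 20/39, P(Y=2) = 3/13

Enumerate traces; 6 have nonzero weight after conditioning:
  (X=2, Y=2, Z=0) weight 1/45
  (X=2, Y=2, Z=1) weight 2/45
  (X=3, Y=1, Z=0) weight 4/81
  (X=3, Y=1, Z=1) weight 8/81
  (X=4, Y=0, Z=0) weight 2/81
  (X=4, Y=0, Z=1) weight 4/81
Group by Y:
  weight(Y=0) = 2/27
  weight(Y=1) = 4/27
  weight(Y=2) = 1/15
Total weight = 2/27 + 4/27 + 1/15 = 13/45
P(Y=0 | obs) = 2/27 / 13/45 = 10/39
P(Y=1 | obs) = 4/27 / 13/45 = 20/39
P(Y=2 | obs) = 1/15 / 13/45 = 3/13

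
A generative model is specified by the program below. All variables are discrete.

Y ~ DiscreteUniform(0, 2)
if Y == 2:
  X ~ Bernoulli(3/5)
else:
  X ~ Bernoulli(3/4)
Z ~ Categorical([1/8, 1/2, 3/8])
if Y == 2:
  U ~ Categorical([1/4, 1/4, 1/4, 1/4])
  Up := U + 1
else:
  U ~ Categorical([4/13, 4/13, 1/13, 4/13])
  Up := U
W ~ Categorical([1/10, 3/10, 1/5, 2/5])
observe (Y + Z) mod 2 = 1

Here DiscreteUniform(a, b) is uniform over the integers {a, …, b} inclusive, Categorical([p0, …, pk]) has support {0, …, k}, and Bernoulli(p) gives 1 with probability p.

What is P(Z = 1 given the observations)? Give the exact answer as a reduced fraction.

P(Z = 1 | obs) = 2/3

Enumerate traces; 128 have nonzero weight after conditioning:
  (Y=0, X=0, Z=1, U=0, W=0) weight 1/780
  (Y=0, X=0, Z=1, U=0, W=1) weight 1/260
  (Y=0, X=0, Z=1, U=0, W=2) weight 1/390
  (Y=0, X=0, Z=1, U=0, W=3) weight 1/195
  (Y=0, X=0, Z=1, U=1, W=0) weight 1/780
  (Y=0, X=0, Z=1, U=1, W=1) weight 1/260
  (Y=0, X=0, Z=1, U=1, W=2) weight 1/390
  (Y=0, X=0, Z=1, U=1, W=3) weight 1/195
  (Y=1, X=0, Z=0, U=0, W=0) weight 1/3120
  (Y=1, X=0, Z=2, U=0, W=0) weight 1/1040
  … 118 more
Group by Z:
  weight(Z=0) = 1/24
  weight(Z=1) = 1/3
  weight(Z=2) = 1/8
Total weight = 1/24 + 1/3 + 1/8 = 1/2
P(Z=0 | obs) = 1/24 / 1/2 = 1/12
P(Z=1 | obs) = 1/3 / 1/2 = 2/3
P(Z=2 | obs) = 1/8 / 1/2 = 1/4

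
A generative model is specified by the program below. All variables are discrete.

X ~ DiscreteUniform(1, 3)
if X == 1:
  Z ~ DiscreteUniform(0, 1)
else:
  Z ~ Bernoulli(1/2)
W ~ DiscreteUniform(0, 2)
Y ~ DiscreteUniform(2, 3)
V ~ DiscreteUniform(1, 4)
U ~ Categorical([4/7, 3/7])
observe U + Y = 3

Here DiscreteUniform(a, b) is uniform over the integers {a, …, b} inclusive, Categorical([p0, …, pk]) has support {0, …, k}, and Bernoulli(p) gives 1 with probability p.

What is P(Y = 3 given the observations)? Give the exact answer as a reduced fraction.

Enumerate traces; 144 have nonzero weight after conditioning:
  (X=1, Z=0, W=0, Y=2, V=1, U=1) weight 1/336
  (X=1, Z=0, W=0, Y=2, V=2, U=1) weight 1/336
  (X=1, Z=0, W=0, Y=2, V=3, U=1) weight 1/336
  (X=1, Z=0, W=0, Y=2, V=4, U=1) weight 1/336
  (X=1, Z=0, W=0, Y=3, V=1, U=0) weight 1/252
  (X=1, Z=0, W=0, Y=3, V=2, U=0) weight 1/252
  (X=1, Z=0, W=0, Y=3, V=3, U=0) weight 1/252
  (X=1, Z=0, W=0, Y=3, V=4, U=0) weight 1/252
  … 136 more
Group by Y:
  weight(Y=2) = 3/14
  weight(Y=3) = 2/7
Total weight = 3/14 + 2/7 = 1/2
P(Y=2 | obs) = 3/14 / 1/2 = 3/7
P(Y=3 | obs) = 2/7 / 1/2 = 4/7

P(Y = 3 | obs) = 4/7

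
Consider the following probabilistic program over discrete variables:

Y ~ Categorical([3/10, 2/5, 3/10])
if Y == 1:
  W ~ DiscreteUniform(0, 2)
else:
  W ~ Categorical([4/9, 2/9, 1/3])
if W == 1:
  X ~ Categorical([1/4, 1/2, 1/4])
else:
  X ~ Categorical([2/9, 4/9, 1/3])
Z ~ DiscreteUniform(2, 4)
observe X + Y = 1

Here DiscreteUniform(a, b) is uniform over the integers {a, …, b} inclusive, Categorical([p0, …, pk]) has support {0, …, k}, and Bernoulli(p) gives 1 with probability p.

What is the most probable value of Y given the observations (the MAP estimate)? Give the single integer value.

Enumerate traces; 18 have nonzero weight after conditioning:
  (Y=0, W=0, X=1, Z=2) weight 8/405
  (Y=0, W=0, X=1, Z=3) weight 8/405
  (Y=0, W=0, X=1, Z=4) weight 8/405
  (Y=0, W=1, X=1, Z=2) weight 1/90
  (Y=0, W=1, X=1, Z=3) weight 1/90
  (Y=0, W=1, X=1, Z=4) weight 1/90
  (Y=0, W=2, X=1, Z=2) weight 2/135
  (Y=0, W=2, X=1, Z=3) weight 2/135
  (Y=1, W=0, X=0, Z=2) weight 4/405
  … 9 more
Group by Y:
  weight(Y=0) = 37/270
  weight(Y=1) = 5/54
Total weight = 37/270 + 5/54 = 31/135
P(Y=0 | obs) = 37/270 / 31/135 = 37/62
P(Y=1 | obs) = 5/54 / 31/135 = 25/62
argmax = 0

argmax_v P(Y = v | obs) = 0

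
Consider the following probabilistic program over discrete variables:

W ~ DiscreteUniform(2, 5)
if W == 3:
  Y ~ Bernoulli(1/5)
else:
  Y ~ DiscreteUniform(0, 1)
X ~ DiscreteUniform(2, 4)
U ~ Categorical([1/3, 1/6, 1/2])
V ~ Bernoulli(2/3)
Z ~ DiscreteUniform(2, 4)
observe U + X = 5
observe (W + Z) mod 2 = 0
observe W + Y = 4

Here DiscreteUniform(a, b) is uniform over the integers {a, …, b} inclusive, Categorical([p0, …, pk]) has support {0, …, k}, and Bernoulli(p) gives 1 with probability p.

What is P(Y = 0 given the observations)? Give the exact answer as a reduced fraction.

Enumerate traces; 12 have nonzero weight after conditioning:
  (W=3, Y=1, X=3, U=2, V=0, Z=3) weight 1/1080
  (W=3, Y=1, X=3, U=2, V=1, Z=3) weight 1/540
  (W=3, Y=1, X=4, U=1, V=0, Z=3) weight 1/3240
  (W=3, Y=1, X=4, U=1, V=1, Z=3) weight 1/1620
  (W=4, Y=0, X=3, U=2, V=0, Z=2) weight 1/432
  (W=4, Y=0, X=3, U=2, V=0, Z=4) weight 1/432
  (W=4, Y=0, X=3, U=2, V=1, Z=2) weight 1/216
  (W=4, Y=0, X=3, U=2, V=1, Z=4) weight 1/216
  … 4 more
Group by Y:
  weight(Y=0) = 1/54
  weight(Y=1) = 1/270
Total weight = 1/54 + 1/270 = 1/45
P(Y=0 | obs) = 1/54 / 1/45 = 5/6
P(Y=1 | obs) = 1/270 / 1/45 = 1/6

P(Y = 0 | obs) = 5/6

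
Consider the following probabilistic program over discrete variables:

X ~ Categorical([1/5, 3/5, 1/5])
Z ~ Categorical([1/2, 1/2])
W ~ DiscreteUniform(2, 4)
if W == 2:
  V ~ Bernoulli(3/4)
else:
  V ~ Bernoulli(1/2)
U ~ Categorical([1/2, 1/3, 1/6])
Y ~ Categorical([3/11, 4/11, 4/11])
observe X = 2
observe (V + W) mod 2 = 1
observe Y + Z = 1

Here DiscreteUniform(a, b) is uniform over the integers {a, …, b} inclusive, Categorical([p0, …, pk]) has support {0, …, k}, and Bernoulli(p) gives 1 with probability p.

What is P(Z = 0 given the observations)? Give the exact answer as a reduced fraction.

Enumerate traces; 18 have nonzero weight after conditioning:
  (X=2, Z=0, W=2, V=1, U=0, Y=1) weight 1/220
  (X=2, Z=0, W=2, V=1, U=1, Y=1) weight 1/330
  (X=2, Z=0, W=2, V=1, U=2, Y=1) weight 1/660
  (X=2, Z=0, W=3, V=0, U=0, Y=1) weight 1/330
  (X=2, Z=0, W=3, V=0, U=1, Y=1) weight 1/495
  (X=2, Z=0, W=3, V=0, U=2, Y=1) weight 1/990
  (X=2, Z=0, W=4, V=1, U=0, Y=1) weight 1/330
  (X=2, Z=0, W=4, V=1, U=1, Y=1) weight 1/495
  (X=2, Z=1, W=2, V=1, U=0, Y=0) weight 3/880
  … 9 more
Group by Z:
  weight(Z=0) = 7/330
  weight(Z=1) = 7/440
Total weight = 7/330 + 7/440 = 49/1320
P(Z=0 | obs) = 7/330 / 49/1320 = 4/7
P(Z=1 | obs) = 7/440 / 49/1320 = 3/7

P(Z = 0 | obs) = 4/7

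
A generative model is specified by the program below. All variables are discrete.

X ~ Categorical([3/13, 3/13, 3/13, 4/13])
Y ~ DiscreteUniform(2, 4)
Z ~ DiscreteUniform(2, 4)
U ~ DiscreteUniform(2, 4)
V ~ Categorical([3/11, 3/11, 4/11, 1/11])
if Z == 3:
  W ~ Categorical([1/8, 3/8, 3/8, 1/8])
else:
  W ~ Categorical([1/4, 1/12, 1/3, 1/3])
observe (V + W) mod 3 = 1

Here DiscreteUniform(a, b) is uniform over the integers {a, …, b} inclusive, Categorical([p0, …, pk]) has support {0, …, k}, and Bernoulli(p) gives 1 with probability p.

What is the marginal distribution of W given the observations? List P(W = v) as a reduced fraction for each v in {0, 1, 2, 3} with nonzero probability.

Enumerate traces; 540 have nonzero weight after conditioning:
  (X=0, Y=2, Z=2, U=2, V=0, W=1) weight 1/5148
  (X=0, Y=2, Z=2, U=2, V=1, W=0) weight 1/1716
  (X=0, Y=2, Z=2, U=2, V=1, W=3) weight 1/1287
  (X=0, Y=2, Z=2, U=2, V=2, W=2) weight 4/3861
  (X=0, Y=2, Z=2, U=2, V=3, W=1) weight 1/15444
  (X=0, Y=2, Z=2, U=3, V=0, W=1) weight 1/5148
  (X=0, Y=2, Z=2, U=3, V=1, W=0) weight 1/1716
  (X=0, Y=2, Z=2, U=3, V=1, W=3) weight 1/1287
  … 532 more
Group by W:
  weight(W=0) = 5/88
  weight(W=1) = 13/198
  weight(W=2) = 25/198
  weight(W=3) = 19/264
Total weight = 5/88 + 13/198 + 25/198 + 19/264 = 127/396
P(W=0 | obs) = 5/88 / 127/396 = 45/254
P(W=1 | obs) = 13/198 / 127/396 = 26/127
P(W=2 | obs) = 25/198 / 127/396 = 50/127
P(W=3 | obs) = 19/264 / 127/396 = 57/254

P(W=0) = 45/254, P(W=1) = 26/127, P(W=2) = 50/127, P(W=3) = 57/254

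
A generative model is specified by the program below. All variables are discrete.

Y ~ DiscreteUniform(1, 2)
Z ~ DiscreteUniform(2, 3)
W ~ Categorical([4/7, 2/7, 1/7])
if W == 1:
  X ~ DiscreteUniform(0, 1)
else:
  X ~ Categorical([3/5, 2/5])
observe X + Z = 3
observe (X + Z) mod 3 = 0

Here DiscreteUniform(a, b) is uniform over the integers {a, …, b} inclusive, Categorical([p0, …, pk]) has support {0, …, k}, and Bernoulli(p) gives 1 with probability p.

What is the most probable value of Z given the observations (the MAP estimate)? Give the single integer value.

argmax_v P(Z = v | obs) = 3

Enumerate traces; 12 have nonzero weight after conditioning:
  (Y=1, Z=2, W=0, X=1) weight 2/35
  (Y=1, Z=2, W=1, X=1) weight 1/28
  (Y=1, Z=2, W=2, X=1) weight 1/70
  (Y=1, Z=3, W=0, X=0) weight 3/35
  (Y=1, Z=3, W=1, X=0) weight 1/28
  (Y=1, Z=3, W=2, X=0) weight 3/140
  (Y=2, Z=2, W=0, X=1) weight 2/35
  (Y=2, Z=2, W=1, X=1) weight 1/28
  … 4 more
Group by Z:
  weight(Z=2) = 3/14
  weight(Z=3) = 2/7
Total weight = 3/14 + 2/7 = 1/2
P(Z=2 | obs) = 3/14 / 1/2 = 3/7
P(Z=3 | obs) = 2/7 / 1/2 = 4/7
argmax = 3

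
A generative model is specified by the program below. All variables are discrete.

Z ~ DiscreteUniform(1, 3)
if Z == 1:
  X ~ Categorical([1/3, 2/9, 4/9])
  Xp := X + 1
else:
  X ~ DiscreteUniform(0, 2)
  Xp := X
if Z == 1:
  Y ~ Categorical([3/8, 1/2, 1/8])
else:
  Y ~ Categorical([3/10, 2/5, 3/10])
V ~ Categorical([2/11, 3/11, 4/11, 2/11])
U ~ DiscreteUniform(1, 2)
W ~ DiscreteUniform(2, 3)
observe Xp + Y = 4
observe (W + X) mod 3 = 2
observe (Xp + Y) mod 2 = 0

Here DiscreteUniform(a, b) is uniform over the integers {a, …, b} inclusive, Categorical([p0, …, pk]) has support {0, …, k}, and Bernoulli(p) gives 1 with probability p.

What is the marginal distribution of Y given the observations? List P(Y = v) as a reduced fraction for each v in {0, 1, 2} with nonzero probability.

Enumerate traces; 24 have nonzero weight after conditioning:
  (Z=1, X=2, Y=1, V=0, U=1, W=3) weight 1/297
  (Z=1, X=2, Y=1, V=0, U=2, W=3) weight 1/297
  (Z=1, X=2, Y=1, V=1, U=1, W=3) weight 1/198
  (Z=1, X=2, Y=1, V=1, U=2, W=3) weight 1/198
  (Z=1, X=2, Y=1, V=2, U=1, W=3) weight 2/297
  (Z=1, X=2, Y=1, V=2, U=2, W=3) weight 2/297
  (Z=1, X=2, Y=1, V=3, U=1, W=3) weight 1/297
  (Z=1, X=2, Y=1, V=3, U=2, W=3) weight 1/297
  (Z=2, X=2, Y=2, V=0, U=1, W=3) weight 1/660
  … 15 more
Group by Y:
  weight(Y=1) = 1/27
  weight(Y=2) = 1/30
Total weight = 1/27 + 1/30 = 19/270
P(Y=1 | obs) = 1/27 / 19/270 = 10/19
P(Y=2 | obs) = 1/30 / 19/270 = 9/19

P(Y=1) = 10/19, P(Y=2) = 9/19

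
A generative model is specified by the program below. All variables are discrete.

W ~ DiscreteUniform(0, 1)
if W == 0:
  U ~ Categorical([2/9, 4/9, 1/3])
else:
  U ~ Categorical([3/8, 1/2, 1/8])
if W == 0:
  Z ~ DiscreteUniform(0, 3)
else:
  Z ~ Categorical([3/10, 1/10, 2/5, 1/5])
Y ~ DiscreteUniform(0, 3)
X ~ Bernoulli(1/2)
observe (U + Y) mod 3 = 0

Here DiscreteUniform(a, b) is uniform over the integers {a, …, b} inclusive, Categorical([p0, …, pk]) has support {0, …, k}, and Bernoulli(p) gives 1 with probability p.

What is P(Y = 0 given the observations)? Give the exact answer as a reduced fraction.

Enumerate traces; 64 have nonzero weight after conditioning:
  (W=0, U=0, Z=0, Y=0, X=0) weight 1/288
  (W=0, U=0, Z=0, Y=0, X=1) weight 1/288
  (W=0, U=0, Z=0, Y=3, X=0) weight 1/288
  (W=0, U=0, Z=0, Y=3, X=1) weight 1/288
  (W=0, U=0, Z=1, Y=0, X=0) weight 1/288
  (W=0, U=0, Z=1, Y=0, X=1) weight 1/288
  (W=0, U=0, Z=1, Y=3, X=0) weight 1/288
  (W=0, U=0, Z=1, Y=3, X=1) weight 1/288
  (W=0, U=1, Z=0, Y=2, X=0) weight 1/144
  (W=0, U=2, Z=0, Y=1, X=0) weight 1/192
  … 54 more
Group by Y:
  weight(Y=0) = 43/576
  weight(Y=1) = 11/192
  weight(Y=2) = 17/144
  weight(Y=3) = 43/576
Total weight = 43/576 + 11/192 + 17/144 + 43/576 = 187/576
P(Y=0 | obs) = 43/576 / 187/576 = 43/187
P(Y=1 | obs) = 11/192 / 187/576 = 3/17
P(Y=2 | obs) = 17/144 / 187/576 = 4/11
P(Y=3 | obs) = 43/576 / 187/576 = 43/187

P(Y = 0 | obs) = 43/187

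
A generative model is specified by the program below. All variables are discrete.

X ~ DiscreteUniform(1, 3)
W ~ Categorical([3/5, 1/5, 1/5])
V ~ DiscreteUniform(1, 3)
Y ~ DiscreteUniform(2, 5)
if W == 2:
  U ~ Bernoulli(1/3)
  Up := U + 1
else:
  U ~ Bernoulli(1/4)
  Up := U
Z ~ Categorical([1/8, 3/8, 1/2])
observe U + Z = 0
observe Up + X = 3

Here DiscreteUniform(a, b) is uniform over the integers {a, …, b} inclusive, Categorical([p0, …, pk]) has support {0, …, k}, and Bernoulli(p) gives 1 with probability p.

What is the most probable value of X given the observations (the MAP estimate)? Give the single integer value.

argmax_v P(X = v | obs) = 3

Enumerate traces; 36 have nonzero weight after conditioning:
  (X=2, W=2, V=1, Y=2, U=0, Z=0) weight 1/2160
  (X=2, W=2, V=1, Y=3, U=0, Z=0) weight 1/2160
  (X=2, W=2, V=1, Y=4, U=0, Z=0) weight 1/2160
  (X=2, W=2, V=1, Y=5, U=0, Z=0) weight 1/2160
  (X=2, W=2, V=2, Y=2, U=0, Z=0) weight 1/2160
  (X=2, W=2, V=2, Y=3, U=0, Z=0) weight 1/2160
  (X=2, W=2, V=2, Y=4, U=0, Z=0) weight 1/2160
  (X=2, W=2, V=2, Y=5, U=0, Z=0) weight 1/2160
  (X=3, W=0, V=1, Y=2, U=0, Z=0) weight 1/640
  … 27 more
Group by X:
  weight(X=2) = 1/180
  weight(X=3) = 1/40
Total weight = 1/180 + 1/40 = 11/360
P(X=2 | obs) = 1/180 / 11/360 = 2/11
P(X=3 | obs) = 1/40 / 11/360 = 9/11
argmax = 3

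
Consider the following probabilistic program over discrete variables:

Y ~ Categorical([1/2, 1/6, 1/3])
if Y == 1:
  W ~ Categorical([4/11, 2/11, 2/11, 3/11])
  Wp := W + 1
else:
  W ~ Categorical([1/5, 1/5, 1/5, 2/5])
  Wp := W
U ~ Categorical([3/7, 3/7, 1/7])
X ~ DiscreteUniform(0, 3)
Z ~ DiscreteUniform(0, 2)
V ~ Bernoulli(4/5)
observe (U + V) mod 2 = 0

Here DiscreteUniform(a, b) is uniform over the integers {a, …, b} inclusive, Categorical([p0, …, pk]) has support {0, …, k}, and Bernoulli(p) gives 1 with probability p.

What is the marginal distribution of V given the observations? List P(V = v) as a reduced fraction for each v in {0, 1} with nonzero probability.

Enumerate traces; 432 have nonzero weight after conditioning:
  (Y=0, W=0, U=0, X=0, Z=0, V=0) weight 1/1400
  (Y=0, W=0, U=0, X=0, Z=1, V=0) weight 1/1400
  (Y=0, W=0, U=0, X=0, Z=2, V=0) weight 1/1400
  (Y=0, W=0, U=0, X=1, Z=0, V=0) weight 1/1400
  (Y=0, W=0, U=0, X=1, Z=1, V=0) weight 1/1400
  (Y=0, W=0, U=0, X=1, Z=2, V=0) weight 1/1400
  (Y=0, W=0, U=0, X=2, Z=0, V=0) weight 1/1400
  (Y=0, W=0, U=0, X=2, Z=1, V=0) weight 1/1400
  (Y=0, W=0, U=1, X=0, Z=0, V=1) weight 1/350
  … 423 more
Group by V:
  weight(V=0) = 4/35
  weight(V=1) = 12/35
Total weight = 4/35 + 12/35 = 16/35
P(V=0 | obs) = 4/35 / 16/35 = 1/4
P(V=1 | obs) = 12/35 / 16/35 = 3/4

P(V=0) = 1/4, P(V=1) = 3/4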